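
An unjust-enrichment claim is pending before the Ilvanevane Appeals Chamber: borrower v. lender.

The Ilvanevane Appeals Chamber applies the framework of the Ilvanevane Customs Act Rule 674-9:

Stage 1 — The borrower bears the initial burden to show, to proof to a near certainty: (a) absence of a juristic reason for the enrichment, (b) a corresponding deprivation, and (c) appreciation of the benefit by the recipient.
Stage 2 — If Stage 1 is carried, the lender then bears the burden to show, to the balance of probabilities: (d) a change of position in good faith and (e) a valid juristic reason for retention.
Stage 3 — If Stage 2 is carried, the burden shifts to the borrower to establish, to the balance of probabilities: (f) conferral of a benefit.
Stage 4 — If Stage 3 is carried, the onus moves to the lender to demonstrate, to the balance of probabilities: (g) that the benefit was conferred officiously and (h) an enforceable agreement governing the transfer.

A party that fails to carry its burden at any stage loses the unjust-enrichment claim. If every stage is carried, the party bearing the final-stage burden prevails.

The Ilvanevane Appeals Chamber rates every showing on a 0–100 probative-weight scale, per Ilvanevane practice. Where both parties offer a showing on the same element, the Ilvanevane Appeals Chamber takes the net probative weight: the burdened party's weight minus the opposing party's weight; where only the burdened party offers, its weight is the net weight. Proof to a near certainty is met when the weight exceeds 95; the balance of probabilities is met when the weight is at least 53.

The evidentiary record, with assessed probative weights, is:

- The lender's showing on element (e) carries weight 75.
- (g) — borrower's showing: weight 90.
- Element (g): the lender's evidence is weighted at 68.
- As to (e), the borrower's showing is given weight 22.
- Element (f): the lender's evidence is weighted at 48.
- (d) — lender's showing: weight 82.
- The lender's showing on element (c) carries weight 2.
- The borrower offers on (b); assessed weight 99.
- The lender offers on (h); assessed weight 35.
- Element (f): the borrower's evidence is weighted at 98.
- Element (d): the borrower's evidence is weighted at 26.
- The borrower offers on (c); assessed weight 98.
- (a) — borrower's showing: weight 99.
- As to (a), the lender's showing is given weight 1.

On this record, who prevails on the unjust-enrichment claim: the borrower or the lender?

At Stage 1 the borrower must meet proof to a near certainty (weight exceeds 95): on (a) the weight is 99 less the opposing 1 gives net 98, which does exceed 95, so (a) meets the standard; on (b) the weight is 99, which does exceed 95, so (b) meets the standard; on (c) the weight is 98 less the opposing 2 gives net 96, > 95, so (c) meets the standard.
  Stage 1 carried; the burden shifts to the lender.
At Stage 2 the lender must meet the balance of probabilities (weight is at least 53): on (d) the weight is 82 less the opposing 26 gives net 56, ≥ 53, so (d) meets the standard; on (e) the weight is 75 less the opposing 22 gives net 53, ≥ 53, so (e) meets the standard.
  All elements met. The burden passes to the borrower.
At Stage 3 the borrower must meet the balance of probabilities (weight is at least 53): on (f) the weight is 98 less the opposing 48 gives net 50, < 53, so (f) does not meet the standard.
  Not every element is met, so the borrower fails to carry Stage 3.
The analysis ends at Stage 3; the lender prevails.

lender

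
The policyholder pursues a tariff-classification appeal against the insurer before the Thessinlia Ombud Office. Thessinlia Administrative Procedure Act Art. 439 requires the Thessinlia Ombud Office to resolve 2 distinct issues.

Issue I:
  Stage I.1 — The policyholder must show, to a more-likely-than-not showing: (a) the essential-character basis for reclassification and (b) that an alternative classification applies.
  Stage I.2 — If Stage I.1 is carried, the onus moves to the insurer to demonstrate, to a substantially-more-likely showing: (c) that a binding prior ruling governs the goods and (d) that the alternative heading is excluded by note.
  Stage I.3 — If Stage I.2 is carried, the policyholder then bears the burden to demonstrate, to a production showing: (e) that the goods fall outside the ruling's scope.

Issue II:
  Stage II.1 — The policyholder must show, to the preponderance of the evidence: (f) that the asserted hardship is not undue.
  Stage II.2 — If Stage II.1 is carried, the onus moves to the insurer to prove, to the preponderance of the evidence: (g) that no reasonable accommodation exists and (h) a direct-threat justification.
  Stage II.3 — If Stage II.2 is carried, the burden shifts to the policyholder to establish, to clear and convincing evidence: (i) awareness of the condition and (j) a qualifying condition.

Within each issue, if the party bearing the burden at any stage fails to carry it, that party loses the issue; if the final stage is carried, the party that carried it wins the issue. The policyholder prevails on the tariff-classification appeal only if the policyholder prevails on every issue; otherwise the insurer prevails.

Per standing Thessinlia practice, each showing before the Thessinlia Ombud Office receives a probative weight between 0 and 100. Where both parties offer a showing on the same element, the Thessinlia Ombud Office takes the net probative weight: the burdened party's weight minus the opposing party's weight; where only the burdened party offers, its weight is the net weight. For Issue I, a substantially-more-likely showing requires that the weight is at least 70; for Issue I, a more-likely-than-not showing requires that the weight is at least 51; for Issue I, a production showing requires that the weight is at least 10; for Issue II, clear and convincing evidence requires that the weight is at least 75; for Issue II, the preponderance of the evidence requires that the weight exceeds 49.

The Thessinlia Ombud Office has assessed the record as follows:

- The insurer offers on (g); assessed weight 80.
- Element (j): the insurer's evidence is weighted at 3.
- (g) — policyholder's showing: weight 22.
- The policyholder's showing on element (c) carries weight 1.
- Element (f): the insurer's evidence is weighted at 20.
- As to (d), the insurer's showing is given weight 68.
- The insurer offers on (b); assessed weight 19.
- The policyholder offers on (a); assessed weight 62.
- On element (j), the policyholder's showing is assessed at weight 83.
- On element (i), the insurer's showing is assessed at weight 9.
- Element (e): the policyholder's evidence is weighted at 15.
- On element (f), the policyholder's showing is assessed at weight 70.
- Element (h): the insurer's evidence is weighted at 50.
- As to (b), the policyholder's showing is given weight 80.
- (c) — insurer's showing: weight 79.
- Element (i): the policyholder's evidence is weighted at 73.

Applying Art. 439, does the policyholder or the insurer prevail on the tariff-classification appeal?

insurer

— Issue I —
Stage I.1 — burden on policyholder; standard: a more-likely-than-not showing (weight is at least 51).
    (a): 62 ≥ 51 [met]
    (b): 80 − 19 = 61 ≥ 51 [met]
  Stage I.1 carried; the burden shifts to the insurer.
Stage I.2 — burden on insurer; standard: a substantially-more-likely showing (weight is at least 70).
    (c): 79 − 1 = 78 ≥ 70 [met]
    (d): 68 < 70 [not met]
  The insurer does not carry Stage I.2.
The analysis ends at Stage I.2; the policyholder prevails on this issue.
— Issue II —
At Stage II.1 the policyholder must meet the preponderance of the evidence (weight exceeds 49): on (f) the weight is 70 less the opposing 20 gives net 50, which does exceed 49, so (f) meets the standard.
  Stage II.1 is satisfied; the onus moves to the insurer.
At Stage II.2 the insurer must meet the preponderance of the evidence (weight exceeds 49): on (g) the weight is 80 less the opposing 22 gives net 58, > 49, so (g) meets the standard; on (h) the weight is 50, which does exceed 49, so (h) meets the standard.
  All elements met. The burden passes to the policyholder.
At Stage II.3 the policyholder must meet clear and convincing evidence (weight is at least 75): on (i) the weight is 73 less the opposing 9 gives net 64, which does not reach 75, so (i) does not meet the standard; on (j) the weight is 83 less the opposing 3 gives net 80, ≥ 75, so (j) meets the standard.
  Not every element is met, so the policyholder fails to carry Stage II.3.
So the insurer prevails on this issue.
Per-issue: Issue I → policyholder; Issue II → insurer. The policyholder must prevail on every issue; overall, the insurer prevails.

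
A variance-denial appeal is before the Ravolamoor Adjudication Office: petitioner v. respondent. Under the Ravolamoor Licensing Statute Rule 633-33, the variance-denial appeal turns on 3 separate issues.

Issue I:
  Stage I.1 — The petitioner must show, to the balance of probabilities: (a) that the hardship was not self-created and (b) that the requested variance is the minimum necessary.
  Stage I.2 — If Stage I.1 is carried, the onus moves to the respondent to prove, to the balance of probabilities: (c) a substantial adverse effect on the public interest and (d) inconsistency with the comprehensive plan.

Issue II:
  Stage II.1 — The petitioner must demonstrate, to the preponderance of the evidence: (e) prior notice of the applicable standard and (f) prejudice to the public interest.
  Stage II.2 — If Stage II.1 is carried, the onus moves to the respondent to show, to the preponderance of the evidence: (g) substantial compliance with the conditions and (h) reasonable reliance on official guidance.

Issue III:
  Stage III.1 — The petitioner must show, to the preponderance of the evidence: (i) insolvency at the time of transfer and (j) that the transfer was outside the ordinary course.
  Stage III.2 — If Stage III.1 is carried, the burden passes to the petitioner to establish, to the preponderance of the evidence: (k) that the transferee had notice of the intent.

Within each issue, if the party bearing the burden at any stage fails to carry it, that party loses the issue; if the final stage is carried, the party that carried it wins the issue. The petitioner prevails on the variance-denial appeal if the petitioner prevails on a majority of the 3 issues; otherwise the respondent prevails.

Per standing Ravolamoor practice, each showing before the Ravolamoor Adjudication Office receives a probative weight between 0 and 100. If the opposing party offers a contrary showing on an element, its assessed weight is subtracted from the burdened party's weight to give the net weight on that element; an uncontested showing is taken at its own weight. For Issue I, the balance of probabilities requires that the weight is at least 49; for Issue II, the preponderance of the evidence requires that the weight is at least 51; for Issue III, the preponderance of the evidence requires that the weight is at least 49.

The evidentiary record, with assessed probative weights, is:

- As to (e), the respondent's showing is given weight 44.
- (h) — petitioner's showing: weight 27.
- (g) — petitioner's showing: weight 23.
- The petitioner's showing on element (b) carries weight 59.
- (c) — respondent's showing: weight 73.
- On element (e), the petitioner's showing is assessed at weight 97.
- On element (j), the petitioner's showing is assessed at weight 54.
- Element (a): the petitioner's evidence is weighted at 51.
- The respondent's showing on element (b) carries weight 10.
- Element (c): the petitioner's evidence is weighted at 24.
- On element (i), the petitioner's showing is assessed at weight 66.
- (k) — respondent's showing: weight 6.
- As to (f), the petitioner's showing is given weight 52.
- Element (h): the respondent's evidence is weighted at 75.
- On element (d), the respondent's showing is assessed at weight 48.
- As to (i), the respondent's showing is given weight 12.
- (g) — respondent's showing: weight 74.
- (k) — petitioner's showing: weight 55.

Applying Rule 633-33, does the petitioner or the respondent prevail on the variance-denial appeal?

petitioner

— Issue I —
Stage I.1 (petitioner, the balance of probabilities, weight is at least 49): (a) 51 ≥ 49 — meets; (b) net 59−10=49 ≥ 49 — meets.
  Stage I.1 carried; the burden shifts to the respondent.
Stage I.2 (respondent, the balance of probabilities, weight is at least 49): (c) net 73−24=49 ≥ 49 — meets; (d) 48 < 49 — fails.
  Not every element is met, so the respondent fails to carry Stage I.2.
The analysis ends at Stage I.2; the petitioner prevails on this issue.
— Issue II —
At Stage II.1 the petitioner must meet the preponderance of the evidence (weight is at least 51): on (e) the weight is 97 less the opposing 44 gives net 53, which does reach 51, so (e) meets the standard; on (f) the weight is 52, ≥ 51, so (f) meets the standard.
  Stage II.1 carried; the burden shifts to the respondent.
At Stage II.2 the respondent must meet the preponderance of the evidence (weight is at least 51): on (g) the weight is 74 less the opposing 23 gives net 51, which does reach 51, so (g) meets the standard; on (h) the weight is 75 less the opposing 27 gives net 48, < 51, so (h) does not meet the standard.
  Not every element is met, so the respondent fails to carry Stage II.2.
The analysis ends at Stage II.2; the petitioner prevails on this issue.
— Issue III —
At Stage III.1 the petitioner must meet the preponderance of the evidence (weight is at least 49): on (i) the weight is 66 less the opposing 12 gives net 54, which does reach 49, so (i) meets the standard; on (j) the weight is 54, which does reach 49, so (j) meets the standard.
  All elements met. The petitioner retains the burden for Stage III.2.
At Stage III.2 the petitioner must meet the preponderance of the evidence (weight is at least 49): on (k) the weight is 55 less the opposing 6 gives net 49, which does reach 49, so (k) meets the standard.
  The petitioner carries the last stage.
All stages carried — the petitioner prevails on this issue.
Per-issue: Issue I → petitioner; Issue II → petitioner; Issue III → petitioner. The petitioner must prevail on a majority of issues; overall, the petitioner prevails.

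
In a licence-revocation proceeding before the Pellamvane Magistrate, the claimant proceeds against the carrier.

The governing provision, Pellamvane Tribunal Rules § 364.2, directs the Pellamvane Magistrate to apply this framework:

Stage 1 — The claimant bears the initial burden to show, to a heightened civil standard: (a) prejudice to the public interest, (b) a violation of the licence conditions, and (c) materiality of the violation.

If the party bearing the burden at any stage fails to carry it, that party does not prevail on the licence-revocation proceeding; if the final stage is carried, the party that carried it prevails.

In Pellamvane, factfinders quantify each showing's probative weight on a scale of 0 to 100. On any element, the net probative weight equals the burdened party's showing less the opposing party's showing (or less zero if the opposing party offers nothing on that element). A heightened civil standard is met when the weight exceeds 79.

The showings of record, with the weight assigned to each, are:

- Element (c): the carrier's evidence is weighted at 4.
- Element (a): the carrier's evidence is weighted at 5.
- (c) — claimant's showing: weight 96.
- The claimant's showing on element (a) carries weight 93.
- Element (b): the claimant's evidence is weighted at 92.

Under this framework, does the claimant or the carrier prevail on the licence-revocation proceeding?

Stage 1 — burden on claimant; standard: a heightened civil standard (weight exceeds 79).
    (a): 93 − 5 = 88 > 79 [met]
    (b): 92 > 79 [met]
    (c): 96 − 4 = 92 > 79 [met]
  All elements met at the final stage.
With every stage satisfied, the claimant prevails.

claimant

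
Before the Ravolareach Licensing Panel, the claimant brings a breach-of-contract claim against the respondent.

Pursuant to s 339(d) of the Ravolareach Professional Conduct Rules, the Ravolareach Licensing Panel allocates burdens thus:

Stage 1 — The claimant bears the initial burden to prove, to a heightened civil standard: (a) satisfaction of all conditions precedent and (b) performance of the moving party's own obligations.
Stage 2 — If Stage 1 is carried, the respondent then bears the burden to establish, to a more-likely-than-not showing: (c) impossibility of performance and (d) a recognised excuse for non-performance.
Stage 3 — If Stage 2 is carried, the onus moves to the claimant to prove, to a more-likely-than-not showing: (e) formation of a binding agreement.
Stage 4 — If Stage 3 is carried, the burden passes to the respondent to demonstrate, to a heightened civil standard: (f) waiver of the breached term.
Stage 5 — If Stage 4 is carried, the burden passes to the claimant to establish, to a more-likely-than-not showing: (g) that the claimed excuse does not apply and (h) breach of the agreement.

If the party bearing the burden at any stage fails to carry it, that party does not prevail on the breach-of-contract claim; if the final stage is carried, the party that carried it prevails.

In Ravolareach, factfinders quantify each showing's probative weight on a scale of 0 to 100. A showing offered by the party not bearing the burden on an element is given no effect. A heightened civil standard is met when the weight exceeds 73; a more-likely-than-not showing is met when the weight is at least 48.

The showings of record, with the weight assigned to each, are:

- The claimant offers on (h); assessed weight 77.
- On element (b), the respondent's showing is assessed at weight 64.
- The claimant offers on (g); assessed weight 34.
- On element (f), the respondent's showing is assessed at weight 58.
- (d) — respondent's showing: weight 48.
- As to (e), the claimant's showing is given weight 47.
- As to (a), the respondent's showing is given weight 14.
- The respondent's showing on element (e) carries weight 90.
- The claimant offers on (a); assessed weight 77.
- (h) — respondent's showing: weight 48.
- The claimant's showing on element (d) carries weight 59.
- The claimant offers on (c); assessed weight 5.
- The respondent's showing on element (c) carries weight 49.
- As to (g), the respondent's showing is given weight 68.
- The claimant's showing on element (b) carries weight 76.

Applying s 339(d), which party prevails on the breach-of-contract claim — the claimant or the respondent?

Stage 1 — burden on claimant; standard: a heightened civil standard (weight exceeds 73).
    (a): 77 (respondent's 14 disregarded) > 73 [met]
    (b): 76 (respondent's 64 disregarded) > 73 [met]
  Stage 1 carried; the burden shifts to the respondent.
Stage 2 — burden on respondent; standard: a more-likely-than-not showing (weight is at least 48).
    (c): 49 (claimant's 5 disregarded) ≥ 48 [met]
    (d): 48 (claimant's 59 disregarded) ≥ 48 [met]
  Stage 2 is satisfied; the onus moves to the claimant.
Stage 3 — burden on claimant; standard: a more-likely-than-not showing (weight is at least 48).
    (e): 47 (respondent's 90 disregarded) < 48 [not met]
  Not every element is met, so the claimant fails to carry Stage 3.
The analysis ends at Stage 3; the respondent prevails.

respondent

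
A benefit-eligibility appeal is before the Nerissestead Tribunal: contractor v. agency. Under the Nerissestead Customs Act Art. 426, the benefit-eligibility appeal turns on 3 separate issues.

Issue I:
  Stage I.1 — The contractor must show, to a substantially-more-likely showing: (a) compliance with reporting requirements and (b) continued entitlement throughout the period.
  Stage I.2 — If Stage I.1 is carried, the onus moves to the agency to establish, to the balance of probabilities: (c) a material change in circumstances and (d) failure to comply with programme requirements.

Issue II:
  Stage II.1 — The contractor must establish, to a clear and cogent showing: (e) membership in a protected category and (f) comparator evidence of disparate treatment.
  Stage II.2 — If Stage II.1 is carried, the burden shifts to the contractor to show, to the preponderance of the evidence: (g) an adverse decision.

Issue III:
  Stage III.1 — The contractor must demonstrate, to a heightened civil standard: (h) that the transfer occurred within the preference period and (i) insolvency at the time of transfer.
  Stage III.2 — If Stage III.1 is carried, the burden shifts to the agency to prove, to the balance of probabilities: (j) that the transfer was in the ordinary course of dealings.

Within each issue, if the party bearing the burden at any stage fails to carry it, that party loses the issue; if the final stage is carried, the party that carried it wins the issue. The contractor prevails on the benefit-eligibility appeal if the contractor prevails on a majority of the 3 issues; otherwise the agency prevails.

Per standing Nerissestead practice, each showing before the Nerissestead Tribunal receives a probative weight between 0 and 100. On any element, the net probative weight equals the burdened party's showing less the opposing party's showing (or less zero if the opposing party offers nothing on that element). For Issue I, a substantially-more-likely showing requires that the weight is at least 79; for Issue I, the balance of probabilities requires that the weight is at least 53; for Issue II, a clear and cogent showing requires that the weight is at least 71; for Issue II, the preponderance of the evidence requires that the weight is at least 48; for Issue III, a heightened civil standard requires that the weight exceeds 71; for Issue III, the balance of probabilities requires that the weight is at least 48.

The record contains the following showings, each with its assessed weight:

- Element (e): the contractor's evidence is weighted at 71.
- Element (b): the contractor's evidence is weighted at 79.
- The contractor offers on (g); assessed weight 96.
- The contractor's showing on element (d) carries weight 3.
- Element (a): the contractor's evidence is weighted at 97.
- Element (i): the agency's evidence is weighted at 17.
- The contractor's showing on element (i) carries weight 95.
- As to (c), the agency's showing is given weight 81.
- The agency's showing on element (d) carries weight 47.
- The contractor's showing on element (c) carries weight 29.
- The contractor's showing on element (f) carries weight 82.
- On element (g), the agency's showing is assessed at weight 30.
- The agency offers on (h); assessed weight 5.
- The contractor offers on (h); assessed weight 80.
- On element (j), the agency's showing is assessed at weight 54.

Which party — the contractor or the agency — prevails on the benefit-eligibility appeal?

contractor

— Issue I —
Stage I.1 — burden on contractor; standard: a substantially-more-likely showing (weight is at least 79).
    (a): 97 ≥ 79 [met]
    (b): 79 ≥ 79 [met]
  Stage I.1 carried; the burden shifts to the agency.
Stage I.2 — burden on agency; standard: the balance of probabilities (weight is at least 53).
    (c): 81 − 29 = 52 < 53 [not met]
    (d): 47 − 3 = 44 < 53 [not met]
  Not every element is met, so the agency fails to carry Stage I.2.
The analysis ends at Stage I.2; the contractor prevails on this issue.
— Issue II —
Stage II.1 — burden on contractor; standard: a clear and cogent showing (weight is at least 71).
    (e): 71 ≥ 71 [met]
    (f): 82 ≥ 71 [met]
  Stage II.1 carried; the burden remains with the contractor.
Stage II.2 — burden on contractor; standard: the preponderance of the evidence (weight is at least 48).
    (g): 96 − 30 = 66 ≥ 48 [met]
  All elements met at the final stage.
With every stage satisfied, the contractor prevails on this issue.
— Issue III —
Stage III.1 (contractor, a heightened civil standard, weight exceeds 71): (h) net 80−5=75 > 71 — meets; (i) net 95−17=78 > 71 — meets.
  All elements met. The burden passes to the agency.
Stage III.2 (agency, the balance of probabilities, weight is at least 48): (j) 54 ≥ 48 — meets.
  All elements met at the final stage.
With every stage satisfied, the agency prevails on this issue.
Per-issue: Issue I → contractor; Issue II → contractor; Issue III → agency. The contractor must prevail on a majority of issues; overall, the contractor prevails.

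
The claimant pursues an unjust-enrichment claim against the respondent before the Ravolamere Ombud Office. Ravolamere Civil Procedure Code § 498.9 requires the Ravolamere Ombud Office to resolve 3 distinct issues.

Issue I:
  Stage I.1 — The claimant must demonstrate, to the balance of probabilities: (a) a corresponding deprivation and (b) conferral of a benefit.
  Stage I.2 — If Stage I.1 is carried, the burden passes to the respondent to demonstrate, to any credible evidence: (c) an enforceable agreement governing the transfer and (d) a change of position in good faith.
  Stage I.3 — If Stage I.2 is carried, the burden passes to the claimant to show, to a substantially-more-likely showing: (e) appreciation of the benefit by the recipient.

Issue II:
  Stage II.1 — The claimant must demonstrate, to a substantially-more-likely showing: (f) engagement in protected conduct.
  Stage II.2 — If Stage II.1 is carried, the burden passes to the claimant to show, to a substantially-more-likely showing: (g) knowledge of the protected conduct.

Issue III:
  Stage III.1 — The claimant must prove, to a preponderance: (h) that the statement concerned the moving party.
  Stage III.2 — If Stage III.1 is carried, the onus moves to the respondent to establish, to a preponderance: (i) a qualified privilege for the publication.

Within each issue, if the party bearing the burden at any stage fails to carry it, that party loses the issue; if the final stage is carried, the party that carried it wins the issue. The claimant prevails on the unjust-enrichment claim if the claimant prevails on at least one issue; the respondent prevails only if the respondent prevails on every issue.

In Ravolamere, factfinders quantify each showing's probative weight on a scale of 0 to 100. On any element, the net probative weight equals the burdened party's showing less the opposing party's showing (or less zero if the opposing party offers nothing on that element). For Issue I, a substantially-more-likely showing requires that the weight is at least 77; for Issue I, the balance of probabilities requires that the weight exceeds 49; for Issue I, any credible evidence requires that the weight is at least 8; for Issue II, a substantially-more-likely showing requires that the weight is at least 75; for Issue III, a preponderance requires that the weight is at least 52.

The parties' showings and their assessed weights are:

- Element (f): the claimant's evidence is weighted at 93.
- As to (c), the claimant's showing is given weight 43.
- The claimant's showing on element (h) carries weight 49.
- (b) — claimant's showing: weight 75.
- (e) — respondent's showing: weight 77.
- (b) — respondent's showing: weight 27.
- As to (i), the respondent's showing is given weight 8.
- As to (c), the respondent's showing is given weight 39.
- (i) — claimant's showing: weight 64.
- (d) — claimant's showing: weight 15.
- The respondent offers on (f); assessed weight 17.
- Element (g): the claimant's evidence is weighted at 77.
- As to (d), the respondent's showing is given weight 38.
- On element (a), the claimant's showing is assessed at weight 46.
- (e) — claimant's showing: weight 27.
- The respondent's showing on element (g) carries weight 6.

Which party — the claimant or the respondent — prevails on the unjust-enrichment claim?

respondent

— Issue I —
At Stage I.1 the claimant must meet the balance of probabilities (weight exceeds 49): on (a) the weight is 46, which does not exceed 49, so (a) does not meet the standard; on (b) the weight is 75 less the opposing 27 gives net 48, which does not exceed 49, so (b) does not meet the standard.
  The claimant does not carry Stage I.1.
The analysis ends at Stage I.1; the respondent prevails on this issue.
— Issue II —
At Stage II.1 the claimant must meet a substantially-more-likely showing (weight is at least 75): on (f) the weight is 93 less the opposing 17 gives net 76, which does reach 75, so (f) meets the standard.
  Stage II.1 carried; the burden remains with the claimant.
At Stage II.2 the claimant must meet a substantially-more-likely showing (weight is at least 75): on (g) the weight is 77 less the opposing 6 gives net 71, < 75, so (g) does not meet the standard.
  Not every element is met, so the claimant fails to carry Stage II.2.
So the respondent prevails on this issue.
— Issue III —
Stage III.1 — burden on claimant; standard: a preponderance (weight is at least 52).
    (h): 49 < 52 [not met]
  Stage III.1 not carried; the claimant fails its burden.
The analysis ends at Stage III.1; the respondent prevails on this issue.
Per-issue: Issue I → respondent; Issue II → respondent; Issue III → respondent. The claimant must prevail on at least one issue; overall, the respondent prevails.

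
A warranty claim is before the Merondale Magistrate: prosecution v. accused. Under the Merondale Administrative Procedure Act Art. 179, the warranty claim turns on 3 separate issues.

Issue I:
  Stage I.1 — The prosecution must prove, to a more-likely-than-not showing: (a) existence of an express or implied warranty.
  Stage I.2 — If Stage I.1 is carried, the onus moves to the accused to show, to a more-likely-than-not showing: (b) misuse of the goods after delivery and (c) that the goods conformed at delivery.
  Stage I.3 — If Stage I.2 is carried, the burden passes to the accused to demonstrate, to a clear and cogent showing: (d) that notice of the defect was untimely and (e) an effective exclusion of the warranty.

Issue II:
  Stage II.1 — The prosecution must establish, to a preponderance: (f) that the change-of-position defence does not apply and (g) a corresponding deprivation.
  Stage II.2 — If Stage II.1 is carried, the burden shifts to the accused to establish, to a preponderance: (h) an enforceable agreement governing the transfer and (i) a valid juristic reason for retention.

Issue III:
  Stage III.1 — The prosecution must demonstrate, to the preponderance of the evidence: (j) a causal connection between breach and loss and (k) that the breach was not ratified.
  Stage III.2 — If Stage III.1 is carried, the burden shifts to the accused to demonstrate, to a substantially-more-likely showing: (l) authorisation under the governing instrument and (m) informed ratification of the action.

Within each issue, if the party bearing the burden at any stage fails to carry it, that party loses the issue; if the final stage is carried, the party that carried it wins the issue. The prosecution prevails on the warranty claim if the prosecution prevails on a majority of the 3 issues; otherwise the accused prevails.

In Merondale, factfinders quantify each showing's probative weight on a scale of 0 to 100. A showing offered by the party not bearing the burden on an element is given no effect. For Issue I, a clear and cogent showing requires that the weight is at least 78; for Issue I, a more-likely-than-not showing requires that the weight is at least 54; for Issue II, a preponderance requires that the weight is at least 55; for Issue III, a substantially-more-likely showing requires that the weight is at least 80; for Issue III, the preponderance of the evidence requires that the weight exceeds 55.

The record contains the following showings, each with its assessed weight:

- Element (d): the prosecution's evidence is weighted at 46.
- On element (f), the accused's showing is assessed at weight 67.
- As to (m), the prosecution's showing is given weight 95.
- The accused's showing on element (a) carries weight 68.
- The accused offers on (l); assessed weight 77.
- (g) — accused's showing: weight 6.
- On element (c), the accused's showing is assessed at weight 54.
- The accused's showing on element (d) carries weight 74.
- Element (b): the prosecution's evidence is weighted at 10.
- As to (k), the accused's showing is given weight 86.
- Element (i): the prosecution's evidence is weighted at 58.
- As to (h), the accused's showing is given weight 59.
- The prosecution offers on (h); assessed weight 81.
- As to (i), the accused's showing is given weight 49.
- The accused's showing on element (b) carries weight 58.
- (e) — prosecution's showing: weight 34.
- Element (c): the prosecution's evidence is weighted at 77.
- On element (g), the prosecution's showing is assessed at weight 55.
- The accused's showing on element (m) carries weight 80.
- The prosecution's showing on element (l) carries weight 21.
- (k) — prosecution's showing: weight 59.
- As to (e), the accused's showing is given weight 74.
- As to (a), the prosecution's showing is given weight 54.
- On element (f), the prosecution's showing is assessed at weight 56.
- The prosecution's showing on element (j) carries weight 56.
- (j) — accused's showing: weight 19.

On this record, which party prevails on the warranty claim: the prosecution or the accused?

prosecution

— Issue I —
At Stage I.1 the prosecution must meet a more-likely-than-not showing (weight is at least 54): on (a) the weight is 54 (the accused's 68 is given no effect), which does reach 54, so (a) meets the standard.
  Stage I.1 is satisfied; the onus moves to the accused.
At Stage I.2 the accused must meet a more-likely-than-not showing (weight is at least 54): on (b) the weight is 58 (the prosecution's 10 is given no effect), which does reach 54, so (b) meets the standard; on (c) the weight is 54 (the prosecution's 77 is given no effect), which does reach 54, so (c) meets the standard.
  Stage I.2 is satisfied; the accused continues to bear the burden.
At Stage I.3 the accused must meet a clear and cogent showing (weight is at least 78): on (d) the weight is 74 (the prosecution's 46 is given no effect), which does not reach 78, so (d) does not meet the standard; on (e) the weight is 74 (the prosecution's 34 is given no effect), < 78, so (e) does not meet the standard.
  Stage I.3 not carried; the accused fails its burden.
So the prosecution prevails on this issue.
— Issue II —
At Stage II.1 the prosecution must meet a preponderance (weight is at least 55): on (f) the weight is 56 (the accused's 67 is given no effect), which does reach 55, so (f) meets the standard; on (g) the weight is 55 (the accused's 6 is given no effect), which does reach 55, so (g) meets the standard.
  All elements met. The burden passes to the accused.
At Stage II.2 the accused must meet a preponderance (weight is at least 55): on (h) the weight is 59 (the prosecution's 81 is given no effect), ≥ 55, so (h) meets the standard; on (i) the weight is 49 (the prosecution's 58 is given no effect), < 55, so (i) does not meet the standard.
  The accused does not carry Stage II.2.
The prosecution prevails on this issue.
— Issue III —
Stage III.1 — burden on prosecution; standard: the preponderance of the evidence (weight exceeds 55).
    (j): 56 (accused's 19 disregarded) > 55 [met]
    (k): 59 (accused's 86 disregarded) > 55 [met]
  Stage III.1 is satisfied; the onus moves to the accused.
Stage III.2 — burden on accused; standard: a substantially-more-likely showing (weight is at least 80).
    (l): 77 (prosecution's 21 disregarded) < 80 [not met]
    (m): 80 (prosecution's 95 disregarded) ≥ 80 [met]
  Stage III.2 not carried; the accused fails its burden.
So the prosecution prevails on this issue.
Per-issue: Issue I → prosecution; Issue II → prosecution; Issue III → prosecution. The prosecution must prevail on a majority of issues; overall, the prosecution prevails.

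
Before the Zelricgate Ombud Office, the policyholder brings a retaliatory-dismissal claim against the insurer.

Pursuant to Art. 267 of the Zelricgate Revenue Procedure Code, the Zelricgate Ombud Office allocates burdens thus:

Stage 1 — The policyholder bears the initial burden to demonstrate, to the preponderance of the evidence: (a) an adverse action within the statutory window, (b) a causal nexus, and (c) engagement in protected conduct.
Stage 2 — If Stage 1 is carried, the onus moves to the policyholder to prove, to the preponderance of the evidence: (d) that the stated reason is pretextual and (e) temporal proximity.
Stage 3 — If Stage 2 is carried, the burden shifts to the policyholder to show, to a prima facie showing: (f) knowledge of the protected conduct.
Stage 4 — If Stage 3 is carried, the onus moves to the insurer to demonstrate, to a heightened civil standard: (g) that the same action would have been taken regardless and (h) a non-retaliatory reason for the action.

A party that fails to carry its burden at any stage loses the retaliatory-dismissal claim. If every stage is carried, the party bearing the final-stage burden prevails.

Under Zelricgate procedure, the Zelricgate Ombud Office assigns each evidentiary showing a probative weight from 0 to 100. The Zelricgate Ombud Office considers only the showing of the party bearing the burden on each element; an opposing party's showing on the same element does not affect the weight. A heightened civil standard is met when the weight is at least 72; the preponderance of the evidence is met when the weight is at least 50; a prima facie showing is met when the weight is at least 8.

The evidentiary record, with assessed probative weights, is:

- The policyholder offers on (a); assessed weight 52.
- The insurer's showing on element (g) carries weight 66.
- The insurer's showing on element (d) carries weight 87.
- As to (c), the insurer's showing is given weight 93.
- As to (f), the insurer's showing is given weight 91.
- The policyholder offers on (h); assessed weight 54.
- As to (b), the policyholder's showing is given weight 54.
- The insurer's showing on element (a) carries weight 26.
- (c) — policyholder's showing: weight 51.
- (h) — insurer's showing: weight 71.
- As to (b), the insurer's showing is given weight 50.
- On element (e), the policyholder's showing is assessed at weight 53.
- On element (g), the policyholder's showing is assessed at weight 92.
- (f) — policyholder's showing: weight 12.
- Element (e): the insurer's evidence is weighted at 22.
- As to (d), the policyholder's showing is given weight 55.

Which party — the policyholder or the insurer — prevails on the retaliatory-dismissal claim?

policyholder

Stage 1 (policyholder, the preponderance of the evidence, weight is at least 50): (a) 52 (insurer's 26 disregarded) ≥ 50 — meets; (b) 54 (insurer's 50 disregarded) ≥ 50 — meets; (c) 51 (insurer's 93 disregarded) ≥ 50 — meets.
  Stage 1 carried; the burden remains with the policyholder.
Stage 2 (policyholder, the preponderance of the evidence, weight is at least 50): (d) 55 (insurer's 87 disregarded) ≥ 50 — meets; (e) 53 (insurer's 22 disregarded) ≥ 50 — meets.
  Stage 2 carried; the burden remains with the policyholder.
Stage 3 (policyholder, a prima facie showing, weight is at least 8): (f) 12 (insurer's 91 disregarded) ≥ 8 — meets.
  Stage 3 is satisfied; the onus moves to the insurer.
Stage 4 (insurer, a heightened civil standard, weight is at least 72): (g) 66 (policyholder's 92 disregarded) < 72 — fails; (h) 71 (policyholder's 54 disregarded) < 72 — fails.
  Not every element is met, so the insurer fails to carry Stage 4.
The policyholder prevails.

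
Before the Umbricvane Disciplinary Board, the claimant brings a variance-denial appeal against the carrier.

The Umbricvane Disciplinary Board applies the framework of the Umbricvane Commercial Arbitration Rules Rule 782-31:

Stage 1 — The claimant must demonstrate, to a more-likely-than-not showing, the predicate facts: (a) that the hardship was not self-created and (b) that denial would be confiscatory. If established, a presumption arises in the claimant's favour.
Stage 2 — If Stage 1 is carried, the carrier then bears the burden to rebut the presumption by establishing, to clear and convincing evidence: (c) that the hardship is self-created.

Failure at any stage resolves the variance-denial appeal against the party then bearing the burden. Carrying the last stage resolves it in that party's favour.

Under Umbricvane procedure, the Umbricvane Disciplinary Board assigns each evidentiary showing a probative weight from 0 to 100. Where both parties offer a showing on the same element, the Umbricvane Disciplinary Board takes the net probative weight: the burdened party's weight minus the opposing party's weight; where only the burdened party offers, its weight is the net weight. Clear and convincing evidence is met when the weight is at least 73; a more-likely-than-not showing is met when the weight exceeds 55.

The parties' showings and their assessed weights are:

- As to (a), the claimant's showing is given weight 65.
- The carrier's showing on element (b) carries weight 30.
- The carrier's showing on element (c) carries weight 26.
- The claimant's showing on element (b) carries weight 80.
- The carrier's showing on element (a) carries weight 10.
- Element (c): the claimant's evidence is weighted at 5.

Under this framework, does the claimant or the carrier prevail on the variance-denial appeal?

carrier

Stage 1 (claimant, a more-likely-than-not showing, weight exceeds 55): (a) net 65−10=55 ≤ 55 — fails; (b) net 80−30=50 ≤ 55 — fails.
  Not every element is met, so the claimant fails to carry Stage 1.
The carrier prevails.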